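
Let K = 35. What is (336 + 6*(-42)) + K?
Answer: 119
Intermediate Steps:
(336 + 6*(-42)) + K = (336 + 6*(-42)) + 35 = (336 - 252) + 35 = 84 + 35 = 119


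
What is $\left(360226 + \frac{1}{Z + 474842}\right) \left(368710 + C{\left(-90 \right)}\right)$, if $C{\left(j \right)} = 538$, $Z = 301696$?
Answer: $\frac{51644719683191536}{388269} \approx 1.3301 \cdot 10^{11}$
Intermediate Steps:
$\left(360226 + \frac{1}{Z + 474842}\right) \left(368710 + C{\left(-90 \right)}\right) = \left(360226 + \frac{1}{301696 + 474842}\right) \left(368710 + 538\right) = \left(360226 + \frac{1}{776538}\right) 369248 = \frac{279729177589}{776538} \cdot 369248 = \frac{51644719683191536}{388269}$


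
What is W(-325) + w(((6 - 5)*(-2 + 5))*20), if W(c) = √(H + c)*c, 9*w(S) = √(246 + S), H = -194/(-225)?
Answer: √34/3 - 65*I*√72931/3 ≈ 1.9437 - 5851.2*I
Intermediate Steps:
H = 194/225 (H = -194*(-1/225) = 194/225 ≈ 0.86222)
w(S) = √(246 + S)/9
W(c) = c*√(194/225 + c) (W(c) = √(194/225 + c)*c = c*√(194/225 + c))
W(-325) + w(((6 - 5)*(-2 + 5))*20) = (1/15)*(-325)*√(194 + 225*(-325)) + √(246 + ((6 - 5)*(-2 + 5))*20)/9 = (1/15)*(-325)*√(194 - 73125) + √(246 + (1*3)*20)/9 = (1/15)*(-325)*√(-72931) + √(246 + 3*20)/9 = (1/15)*(-325)*(I*√72931) + √(246 + 60)/9 = -65*I*√72931/3 + √306/9 = -65*I*√72931/3 + (3*√34)/9 = -65*I*√72931/3 + √34/3 = √34/3 - 65*I*√72931/3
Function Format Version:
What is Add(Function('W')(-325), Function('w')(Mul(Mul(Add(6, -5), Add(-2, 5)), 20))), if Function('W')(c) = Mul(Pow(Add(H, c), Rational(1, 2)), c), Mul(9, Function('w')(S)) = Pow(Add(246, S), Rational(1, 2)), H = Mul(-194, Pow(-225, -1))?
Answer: Add(Mul(Rational(1, 3), Pow(34, Rational(1, 2))), Mul(Rational(-65, 3), I, Pow(72931, Rational(1, 2)))) ≈ Add(1.9437, Mul(-5851.2, I))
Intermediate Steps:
H = Rational(194, 225) (H = Mul(-194, Rational(-1, 225)) = Rational(194, 225) ≈ 0.86222)
Function('w')(S) = Mul(Rational(1, 9), Pow(Add(246, S), Rational(1, 2)))
Function('W')(c) = Mul(c, Pow(Add(Rational(194, 225), c), Rational(1, 2))) (Function('W')(c) = Mul(Pow(Add(Rational(194, 225), c), Rational(1, 2)), c) = Mul(c, Pow(Add(Rational(194, 225), c), Rational(1, 2))))
Add(Function('W')(-325), Function('w')(Mul(Mul(Add(6, -5), Add(-2, 5)), 20))) = Add(Mul(Rational(1, 15), -325, Pow(Add(194, Mul(225, -325)), Rational(1, 2))), Mul(Rational(1, 9), Pow(Add(246, Mul(Mul(Add(6, -5), Add(-2, 5)), 20)), Rational(1, 2)))) = Add(Mul(Rational(1, 15), -325, Pow(Add(194, -73125), Rational(1, 2))), Mul(Rational(1, 9), Pow(Add(246, Mul(Mul(1, 3), 20)), Rational(1, 2)))) = Add(Mul(Rational(1, 15), -325, Pow(-72931, Rational(1, 2))), Mul(Rational(1, 9), Pow(Add(246, Mul(3, 20)), Rational(1, 2)))) = Add(Mul(Rational(1, 15), -325, Mul(I, Pow(72931, Rational(1, 2)))), Mul(Rational(1, 9), Pow(Add(246, 60), Rational(1, 2)))) = Add(Mul(Rational(-65, 3), I, Pow(72931, Rational(1, 2))), Mul(Rational(1, 9), Pow(306, Rational(1, 2)))) = Add(Mul(Rational(-65, 3), I, Pow(72931, Rational(1, 2))), Mul(Rational(1, 9), Mul(3, Pow(34, Rational(1, 2))))) = Add(Mul(Rational(-65, 3), I, Pow(72931, Rational(1, 2))), Mul(Rational(1, 3), Pow(34, Rational(1, 2)))) = Add(Mul(Rational(1, 3), Pow(34, Rational(1, 2))), Mul(Rational(-65, 3), I, Pow(72931, Rational(1, 2))))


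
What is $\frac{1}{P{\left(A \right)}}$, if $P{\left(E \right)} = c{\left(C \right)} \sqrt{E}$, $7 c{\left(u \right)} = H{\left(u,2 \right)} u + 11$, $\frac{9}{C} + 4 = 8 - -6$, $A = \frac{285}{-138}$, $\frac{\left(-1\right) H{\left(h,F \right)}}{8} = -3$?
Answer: $- \frac{7 i \sqrt{4370}}{3097} \approx - 0.14942 i$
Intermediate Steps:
$H{\left(h,F \right)} = 24$ ($H{\left(h,F \right)} = \left(-8\right) \left(-3\right) = 24$)
$A = - \frac{95}{46}$ ($A = 285 \left(- \frac{1}{138}\right) = - \frac{95}{46} \approx -2.0652$)
$C = \frac{9}{10}$ ($C = \frac{9}{-4 + \left(8 - -6\right)} = \frac{9}{-4 + \left(8 + 6\right)} = \frac{9}{-4 + 14} = \frac{9}{10} \approx 0.9$)
$c{\left(u \right)} = \frac{11}{7} + \frac{24 u}{7}$ ($c{\left(u \right)} = \frac{24 u + 11}{7} = \frac{11 + 24 u}{7} = \frac{11}{7} + \frac{24 u}{7}$)
$P{\left(E \right)} = \frac{163 \sqrt{E}}{35}$ ($P{\left(E \right)} = \left(\frac{11}{7} + \frac{24}{7} \cdot \frac{9}{10}\right) \sqrt{E} = \left(\frac{11}{7} + \frac{108}{35}\right) \sqrt{E} = \frac{163 \sqrt{E}}{35}$)
$\frac{1}{P{\left(A \right)}} = \frac{1}{\frac{163}{35} \sqrt{- \frac{95}{46}}} = \frac{1}{\frac{163}{35} \frac{i \sqrt{4370}}{46}} = \frac{1}{\frac{163}{1610} i \sqrt{4370}} = - \frac{7 i \sqrt{4370}}{3097}$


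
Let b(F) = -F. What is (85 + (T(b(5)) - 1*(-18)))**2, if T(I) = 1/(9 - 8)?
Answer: 10816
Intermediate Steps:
T(I) = 1 (T(I) = 1/1 = 1)
(85 + (T(b(5)) - 1*(-18)))**2 = (85 + (1 - 1*(-18)))**2 = (85 + (1 + 18))**2 = (85 + 19)**2 = 104**2 = 10816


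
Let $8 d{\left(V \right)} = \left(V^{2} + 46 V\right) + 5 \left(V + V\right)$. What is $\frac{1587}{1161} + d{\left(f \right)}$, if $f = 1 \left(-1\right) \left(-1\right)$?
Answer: $\frac{26291}{3096} \approx 8.4919$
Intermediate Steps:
$f = 1$ ($f = \left(-1\right) \left(-1\right) = 1$)
$d{\left(V \right)} = 7 V + \frac{V^{2}}{8}$ ($d{\left(V \right)} = \frac{\left(V^{2} + 46 V\right) + 5 \left(V + V\right)}{8} = \frac{\left(V^{2} + 46 V\right) + 5 \cdot 2 V}{8} = \frac{\left(V^{2} + 46 V\right) + 10 V}{8} = \frac{V^{2} + 56 V}{8} = 7 V + \frac{V^{2}}{8}$)
$\frac{1587}{1161} + d{\left(f \right)} = \frac{1587}{1161} + \frac{1}{8} \cdot 1 \left(56 + 1\right) = 1587 \cdot \frac{1}{1161} + \frac{1}{8} \cdot 1 \cdot 57 = \frac{529}{387} + \frac{57}{8} = \frac{26291}{3096}$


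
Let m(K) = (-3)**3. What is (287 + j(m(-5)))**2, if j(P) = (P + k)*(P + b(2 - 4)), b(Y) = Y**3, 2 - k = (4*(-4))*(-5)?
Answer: 15697444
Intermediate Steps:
k = -78 (k = 2 - 4*(-4)*(-5) = 2 - (-16)*(-5) = 2 - 1*80 = 2 - 80 = -78)
m(K) = -27
j(P) = (-78 + P)*(-8 + P) (j(P) = (P - 78)*(P + (2 - 4)**3) = (-78 + P)*(P + (-2)**3) = (-78 + P)*(P - 8) = (-78 + P)*(-8 + P))
(287 + j(m(-5)))**2 = (287 + (624 + (-27)**2 - 86*(-27)))**2 = (287 + (624 + 729 + 2322))**2 = (287 + 3675)**2 = 3962**2 = 15697444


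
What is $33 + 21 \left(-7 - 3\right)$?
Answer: $-177$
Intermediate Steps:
$33 + 21 \left(-7 - 3\right) = 33 + 21 \left(-10\right) = 33 - 210 = -177$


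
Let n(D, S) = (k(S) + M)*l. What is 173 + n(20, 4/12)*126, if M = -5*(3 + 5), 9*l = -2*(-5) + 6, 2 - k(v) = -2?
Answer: -7891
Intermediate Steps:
k(v) = 4 (k(v) = 2 - 1*(-2) = 2 + 2 = 4)
l = 16/9 (l = (-2*(-5) + 6)/9 = (10 + 6)/9 = (⅑)*16 = 16/9 ≈ 1.7778)
M = -40 (M = -5*8 = -40)
n(D, S) = -64 (n(D, S) = (4 - 40)*(16/9) = -36*16/9 = -64)
173 + n(20, 4/12)*126 = 173 - 64*126 = 173 - 8064 = -7891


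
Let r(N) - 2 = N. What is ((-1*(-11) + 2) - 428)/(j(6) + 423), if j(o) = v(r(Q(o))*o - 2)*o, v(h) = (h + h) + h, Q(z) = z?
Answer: -415/1251 ≈ -0.33173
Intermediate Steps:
r(N) = 2 + N
v(h) = 3*h (v(h) = 2*h + h = 3*h)
j(o) = o*(-6 + 3*o*(2 + o)) (j(o) = (3*((2 + o)*o - 2))*o = (3*(o*(2 + o) - 2))*o = (3*(-2 + o*(2 + o)))*o = (-6 + 3*o*(2 + o))*o = o*(-6 + 3*o*(2 + o)))
((-1*(-11) + 2) - 428)/(j(6) + 423) = ((-1*(-11) + 2) - 428)/(3*6*(-2 + 6*(2 + 6)) + 423) = ((11 + 2) - 428)/(3*6*(-2 + 6*8) + 423) = (13 - 428)/(3*6*(-2 + 48) + 423) = -415/(3*6*46 + 423) = -415/(828 + 423) = -415/1251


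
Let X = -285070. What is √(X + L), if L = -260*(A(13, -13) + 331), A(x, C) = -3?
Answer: 15*I*√1646 ≈ 608.56*I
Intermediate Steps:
L = -85280 (L = -260*(-3 + 331) = -260*328 = -85280)
√(X + L) = √(-285070 - 85280) = √(-370350) = 15*I*√1646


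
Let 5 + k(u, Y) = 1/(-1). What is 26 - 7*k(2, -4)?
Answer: 68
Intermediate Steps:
k(u, Y) = -6 (k(u, Y) = -5 + 1/(-1) = -5 - 1 = -6)
26 - 7*k(2, -4) = 26 - 7*(-6) = 26 + 42 = 68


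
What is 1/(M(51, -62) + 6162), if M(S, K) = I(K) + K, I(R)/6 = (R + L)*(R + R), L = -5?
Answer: 1/55948 ≈ 1.7874e-5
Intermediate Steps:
I(R) = 12*R*(-5 + R) (I(R) = 6*((R - 5)*(R + R)) = 6*((-5 + R)*(2*R)) = 6*(2*R*(-5 + R)) = 12*R*(-5 + R))
M(S, K) = K + 12*K*(-5 + K) (M(S, K) = 12*K*(-5 + K) + K = K + 12*K*(-5 + K))
1/(M(51, -62) + 6162) = 1/(-62*(-59 + 12*(-62)) + 6162) = 1/(-62*(-59 - 744) + 6162) = 1/(-62*(-803) + 6162) = 1/(49786 + 6162) = 1/55948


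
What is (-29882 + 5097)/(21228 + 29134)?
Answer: -24785/50362 ≈ -0.49214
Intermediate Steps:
(-29882 + 5097)/(21228 + 29134) = -24785/50362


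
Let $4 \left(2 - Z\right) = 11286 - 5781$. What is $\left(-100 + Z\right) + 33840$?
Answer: $\frac{129463}{4} \approx 32366.0$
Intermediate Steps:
$Z = - \frac{5497}{4}$ ($Z = 2 - \frac{11286 - 5781}{4} = 2 - \frac{5505}{4} = - \frac{5497}{4} \approx -1374.3$)
$\left(-100 + Z\right) + 33840 = \left(-100 - \frac{5497}{4}\right) + 33840 = - \frac{5897}{4} + 33840 = \frac{129463}{4}$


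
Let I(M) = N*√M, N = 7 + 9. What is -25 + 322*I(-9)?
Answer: -25 + 15456*I ≈ -25.0 + 15456.0*I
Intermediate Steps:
N = 16
I(M) = 16*√M
-25 + 322*I(-9) = -25 + 322*(16*√(-9)) = -25 + 322*(16*(3*I)) = -25 + 322*(48*I) = -25 + 15456*I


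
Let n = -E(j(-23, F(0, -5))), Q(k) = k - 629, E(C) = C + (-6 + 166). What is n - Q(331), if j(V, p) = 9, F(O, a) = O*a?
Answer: 129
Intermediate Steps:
E(C) = 160 + C (E(C) = C + 160 = 160 + C)
Q(k) = -629 + k
n = -169 (n = -(160 + 9) = -1*169 = -169)
n - Q(331) = -169 - (-629 + 331) = -169 - 1*(-298) = -169 + 298 = 129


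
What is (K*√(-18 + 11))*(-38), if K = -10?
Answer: 380*I*√7 ≈ 1005.4*I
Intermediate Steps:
(K*√(-18 + 11))*(-38) = -10*√(-18 + 11)*(-38) = -10*I*√7*(-38) = 380*I*√7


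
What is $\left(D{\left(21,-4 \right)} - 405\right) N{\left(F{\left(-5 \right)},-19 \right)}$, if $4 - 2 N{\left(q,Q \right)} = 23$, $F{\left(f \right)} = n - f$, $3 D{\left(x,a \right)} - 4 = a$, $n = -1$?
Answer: $\frac{7695}{2} \approx 3847.5$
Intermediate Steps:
$D{\left(x,a \right)} = \frac{4}{3} + \frac{a}{3}$
$F{\left(f \right)} = -1 - f$
$N{\left(q,Q \right)} = - \frac{19}{2}$ ($N{\left(q,Q \right)} = 2 - \frac{23}{2} = - \frac{19}{2}$)
$\left(D{\left(21,-4 \right)} - 405\right) N{\left(F{\left(-5 \right)},-19 \right)} = \left(\left(\frac{4}{3} + \frac{1}{3} \left(-4\right)\right) - 405\right) \left(- \frac{19}{2}\right) = \left(\left(\frac{4}{3} - \frac{4}{3}\right) - 405\right) \left(- \frac{19}{2}\right) = \left(0 - 405\right) \left(- \frac{19}{2}\right) = \left(-405\right) \left(- \frac{19}{2}\right) = \frac{7695}{2}$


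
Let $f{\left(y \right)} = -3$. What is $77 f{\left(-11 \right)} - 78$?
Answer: $-309$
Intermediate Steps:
$77 f{\left(-11 \right)} - 78 = 77 \left(-3\right) - 78 = -231 - 78 = -309$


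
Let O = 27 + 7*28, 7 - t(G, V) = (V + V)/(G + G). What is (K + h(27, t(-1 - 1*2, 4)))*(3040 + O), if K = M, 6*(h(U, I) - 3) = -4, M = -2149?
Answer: -21013720/3 ≈ -7.0046e+6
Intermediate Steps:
t(G, V) = 7 - V/G (t(G, V) = 7 - (V + V)/(G + G) = 7 - 2*V/(2*G) = 7 - 2*V*1/(2*G) = 7 - V/G)
h(U, I) = 7/3 (h(U, I) = 3 + (⅙)*(-4) = 3 - ⅔ = 7/3)
K = -2149
O = 223 (O = 27 + 196 = 223)
(K + h(27, t(-1 - 1*2, 4)))*(3040 + O) = (-2149 + 7/3)*(3040 + 223) = -6440/3*3263 = -21013720/3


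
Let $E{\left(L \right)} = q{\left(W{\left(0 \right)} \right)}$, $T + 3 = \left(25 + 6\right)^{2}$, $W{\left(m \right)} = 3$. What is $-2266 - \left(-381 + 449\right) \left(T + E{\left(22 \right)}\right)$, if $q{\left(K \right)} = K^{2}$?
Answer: $-68022$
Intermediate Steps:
$T = 958$ ($T = -3 + \left(25 + 6\right)^{2} = -3 + 31^{2} = -3 + 961 = 958$)
$E{\left(L \right)} = 9$ ($E{\left(L \right)} = 3^{2} = 9$)
$-2266 - \left(-381 + 449\right) \left(T + E{\left(22 \right)}\right) = -2266 - \left(-381 + 449\right) \left(958 + 9\right) = -2266 - 68 \cdot 967 = -2266 - 65756 = -68022$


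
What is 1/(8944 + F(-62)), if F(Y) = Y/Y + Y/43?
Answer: 43/384573 ≈ 0.00011181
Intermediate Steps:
F(Y) = 1 + Y/43 (F(Y) = 1 + Y*(1/43) = 1 + Y/43)
1/(8944 + F(-62)) = 1/(8944 + (1 + (1/43)*(-62))) = 1/(8944 + (1 - 62/43)) = 1/(8944 - 19/43) = 1/(384573/43) = 43/384573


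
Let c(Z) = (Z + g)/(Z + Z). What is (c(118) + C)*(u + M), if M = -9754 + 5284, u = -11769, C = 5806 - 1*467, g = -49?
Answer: -20462325447/236 ≈ -8.6705e+7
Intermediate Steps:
c(Z) = (-49 + Z)/(2*Z) (c(Z) = (Z - 49)/(Z + Z) = (-49 + Z)/((2*Z)) = (-49 + Z)*(1/(2*Z)) = (-49 + Z)/(2*Z))
C = 5339 (C = 5806 - 467 = 5339)
M = -4470
(c(118) + C)*(u + M) = ((½)*(-49 + 118)/118 + 5339)*(-11769 - 4470) = ((½)*(1/118)*69 + 5339)*(-16239) = (69/236 + 5339)*(-16239) = (1260073/236)*(-16239) = -20462325447/236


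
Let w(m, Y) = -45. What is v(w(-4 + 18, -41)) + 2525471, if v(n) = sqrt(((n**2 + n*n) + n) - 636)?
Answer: 2525471 + sqrt(3369) ≈ 2.5255e+6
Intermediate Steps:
v(n) = sqrt(-636 + n + 2*n**2) (v(n) = sqrt(((n**2 + n**2) + n) - 636) = sqrt((2*n**2 + n) - 636) = sqrt((n + 2*n**2) - 636) = sqrt(-636 + n + 2*n**2))
v(w(-4 + 18, -41)) + 2525471 = sqrt(-636 - 45 + 2*(-45)**2) + 2525471 = sqrt(-636 - 45 + 2*2025) + 2525471 = sqrt(-636 - 45 + 4050) + 2525471 = sqrt(3369) + 2525471 = 2525471 + sqrt(3369)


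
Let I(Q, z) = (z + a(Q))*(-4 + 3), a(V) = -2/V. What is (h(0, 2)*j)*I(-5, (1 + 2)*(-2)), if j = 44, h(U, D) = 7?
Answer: 8624/5 ≈ 1724.8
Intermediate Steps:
I(Q, z) = -z + 2/Q (I(Q, z) = (z - 2/Q)*(-4 + 3) = (z - 2/Q)*(-1) = -z + 2/Q)
(h(0, 2)*j)*I(-5, (1 + 2)*(-2)) = (7*44)*(-(1 + 2)*(-2) + 2/(-5)) = 308*(-3*(-2) + 2*(-1/5)) = 308*(-1*(-6) - 2/5) = 308*(6 - 2/5) = 308*(28/5) = 8624/5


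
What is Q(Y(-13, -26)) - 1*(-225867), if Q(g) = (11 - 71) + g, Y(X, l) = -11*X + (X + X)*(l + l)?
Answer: 227302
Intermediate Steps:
Y(X, l) = -11*X + 4*X*l (Y(X, l) = -11*X + (2*X)*(2*l) = -11*X + 4*X*l)
Q(g) = -60 + g
Q(Y(-13, -26)) - 1*(-225867) = (-60 - 13*(-11 + 4*(-26))) - 1*(-225867) = (-60 - 13*(-11 - 104)) + 225867 = (-60 - 13*(-115)) + 225867 = (-60 + 1495) + 225867 = 1435 + 225867 = 227302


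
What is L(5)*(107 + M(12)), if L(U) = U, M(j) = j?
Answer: 595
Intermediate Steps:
L(5)*(107 + M(12)) = 5*(107 + 12) = 5*119 = 595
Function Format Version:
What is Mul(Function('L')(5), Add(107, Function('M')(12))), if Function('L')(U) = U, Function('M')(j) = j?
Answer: 595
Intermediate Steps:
Mul(Function('L')(5), Add(107, Function('M')(12))) = Mul(5, Add(107, 12)) = Mul(5, 119) = 595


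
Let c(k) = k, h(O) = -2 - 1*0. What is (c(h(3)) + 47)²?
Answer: 2025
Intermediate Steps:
h(O) = -2 (h(O) = -2 + 0 = -2)
(c(h(3)) + 47)² = (-2 + 47)² = 45² = 2025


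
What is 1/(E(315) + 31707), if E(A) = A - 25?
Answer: 1/31997 ≈ 3.1253e-5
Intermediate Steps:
E(A) = -25 + A
1/(E(315) + 31707) = 1/((-25 + 315) + 31707) = 1/(290 + 31707) = 1/31997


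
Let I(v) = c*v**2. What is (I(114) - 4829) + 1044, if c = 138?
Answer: 1789663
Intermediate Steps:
I(v) = 138*v**2
(I(114) - 4829) + 1044 = (138*114**2 - 4829) + 1044 = (138*12996 - 4829) + 1044 = (1793448 - 4829) + 1044 = 1788619 + 1044 = 1789663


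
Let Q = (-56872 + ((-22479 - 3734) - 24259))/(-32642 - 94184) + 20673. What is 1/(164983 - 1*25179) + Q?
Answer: 26183104691671/1266484436 ≈ 20674.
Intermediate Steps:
Q = 1310990621/63413 (Q = (-56872 + (-26213 - 24259))/(-126826) + 20673 = (-56872 - 50472)*(-1/126826) + 20673 = -107344*(-1/126826) + 20673 = 53672/63413 + 20673 = 1310990621/63413 ≈ 20674.)
1/(164983 - 1*25179) + Q = 1/(164983 - 1*25179) + 1310990621/63413 = 1/(164983 - 25179) + 1310990621/63413 = 1/139804 + 1310990621/63413 = 26183104691671/1266484436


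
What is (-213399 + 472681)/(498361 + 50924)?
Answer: 259282/549285 ≈ 0.47204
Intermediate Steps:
(-213399 + 472681)/(498361 + 50924) = 259282/549285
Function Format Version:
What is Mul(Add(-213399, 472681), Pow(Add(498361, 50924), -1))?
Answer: Rational(259282, 549285) ≈ 0.47204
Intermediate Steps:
Mul(Add(-213399, 472681), Pow(Add(498361, 50924), -1)) = Mul(259282, Pow(549285, -1)) = Mul(259282, Rational(1, 549285)) = Rational(259282, 549285)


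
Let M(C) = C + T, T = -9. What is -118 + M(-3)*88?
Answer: -1174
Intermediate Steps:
M(C) = -9 + C (M(C) = C - 9 = -9 + C)
-118 + M(-3)*88 = -118 + (-9 - 3)*88 = -118 - 12*88 = -118 - 1056 = -1174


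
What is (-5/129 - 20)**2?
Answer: 6682225/16641 ≈ 401.55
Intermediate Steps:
(-5/129 - 20)**2 = (-2585/129)**2 = 6682225/16641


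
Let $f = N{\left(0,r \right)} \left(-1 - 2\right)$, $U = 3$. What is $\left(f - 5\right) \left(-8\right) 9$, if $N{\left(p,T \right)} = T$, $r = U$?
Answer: $1008$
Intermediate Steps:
$r = 3$
$f = -9$ ($f = 3 \left(-1 - 2\right) = 3 \left(-3\right) = -9$)
$\left(f - 5\right) \left(-8\right) 9 = \left(-9 - 5\right) \left(-8\right) 9 = \left(-14\right) \left(-8\right) 9 = 112 \cdot 9 = 1008$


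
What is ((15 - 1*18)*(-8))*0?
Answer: 0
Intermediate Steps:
((15 - 1*18)*(-8))*0 = ((15 - 18)*(-8))*0 = -3*(-8)*0 = 24*0 = 0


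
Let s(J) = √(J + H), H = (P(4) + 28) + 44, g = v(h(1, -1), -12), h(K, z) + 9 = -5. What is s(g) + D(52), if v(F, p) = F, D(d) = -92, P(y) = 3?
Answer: -92 + √61 ≈ -84.190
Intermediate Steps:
h(K, z) = -14 (h(K, z) = -9 - 5 = -14)
g = -14
H = 75 (H = (3 + 28) + 44 = 31 + 44 = 75)
s(J) = √(75 + J) (s(J) = √(J + 75) = √(75 + J))
s(g) + D(52) = √(75 - 14) - 92 = √61 - 92 = -92 + √61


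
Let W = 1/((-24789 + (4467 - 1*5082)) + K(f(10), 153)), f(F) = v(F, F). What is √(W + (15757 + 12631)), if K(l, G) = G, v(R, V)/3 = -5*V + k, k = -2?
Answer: √18100557847137/25251 ≈ 168.49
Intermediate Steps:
v(R, V) = -6 - 15*V (v(R, V) = 3*(-5*V - 2) = 3*(-2 - 5*V) = -6 - 15*V)
f(F) = -6 - 15*F
W = -1/25251 (W = 1/((-24789 + (4467 - 1*5082)) + 153) = 1/((-24789 + (4467 - 5082)) + 153) = 1/((-24789 - 615) + 153) = 1/(-25404 + 153) = 1/(-25251) = -1/25251 ≈ -3.9602e-5)
√(W + (15757 + 12631)) = √(-1/25251 + (15757 + 12631)) = √(-1/25251 + 28388) = √(716825387/25251) = √18100557847137/25251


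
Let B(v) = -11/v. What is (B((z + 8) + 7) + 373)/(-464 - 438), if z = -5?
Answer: -3719/9020 ≈ -0.41231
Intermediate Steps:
(B((z + 8) + 7) + 373)/(-464 - 438) = (-11/((-5 + 8) + 7) + 373)/(-464 - 438) = (-11/(3 + 7) + 373)/(-902) = -(-11/10 + 373)/902 = -1/902*3719/10 = -3719/9020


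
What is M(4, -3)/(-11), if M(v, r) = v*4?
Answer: -16/11 ≈ -1.4545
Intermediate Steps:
M(v, r) = 4*v
M(4, -3)/(-11) = (4*4)/(-11) = 16*(-1/11) = -16/11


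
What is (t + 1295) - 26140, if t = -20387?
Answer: -45232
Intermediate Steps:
(t + 1295) - 26140 = (-20387 + 1295) - 26140 = -19092 - 26140 = -45232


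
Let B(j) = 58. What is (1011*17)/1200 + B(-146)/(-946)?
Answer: 2698217/189200 ≈ 14.261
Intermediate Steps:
(1011*17)/1200 + B(-146)/(-946) = (1011*17)/1200 + 58/(-946) = 17187*(1/1200) + 58*(-1/946) = 5729/400 - 29/473 = 2698217/189200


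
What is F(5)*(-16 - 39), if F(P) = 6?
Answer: -330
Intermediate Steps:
F(5)*(-16 - 39) = 6*(-16 - 39) = 6*(-55) = -330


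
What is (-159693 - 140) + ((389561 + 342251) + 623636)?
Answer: 1195615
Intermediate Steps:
(-159693 - 140) + ((389561 + 342251) + 623636) = -159833 + (731812 + 623636) = -159833 + 1355448 = 1195615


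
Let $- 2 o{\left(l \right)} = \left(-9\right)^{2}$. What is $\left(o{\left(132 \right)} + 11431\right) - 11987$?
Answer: $- \frac{1193}{2} \approx -596.5$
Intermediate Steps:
$o{\left(l \right)} = - \frac{81}{2}$ ($o{\left(l \right)} = - \frac{\left(-9\right)^{2}}{2} = \left(- \frac{1}{2}\right) 81 = - \frac{81}{2}$)
$\left(o{\left(132 \right)} + 11431\right) - 11987 = \left(- \frac{81}{2} + 11431\right) - 11987 = \frac{22781}{2} - 11987 = - \frac{1193}{2}$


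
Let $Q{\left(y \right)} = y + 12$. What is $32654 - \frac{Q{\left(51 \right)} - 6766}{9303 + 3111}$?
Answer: $\frac{405373459}{12414} \approx 32655.0$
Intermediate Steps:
$Q{\left(y \right)} = 12 + y$
$32654 - \frac{Q{\left(51 \right)} - 6766}{9303 + 3111} = 32654 - \frac{\left(12 + 51\right) - 6766}{9303 + 3111} = 32654 - \frac{63 - 6766}{12414} = 32654 - \left(-6703\right) \frac{1}{12414} = 32654 - - \frac{6703}{12414} = 32654 + \frac{6703}{12414} = \frac{405373459}{12414}$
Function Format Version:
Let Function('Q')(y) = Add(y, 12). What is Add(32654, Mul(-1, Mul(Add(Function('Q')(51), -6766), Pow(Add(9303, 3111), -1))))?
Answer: Rational(405373459, 12414) ≈ 32655.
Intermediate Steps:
Function('Q')(y) = Add(12, y)
Add(32654, Mul(-1, Mul(Add(Function('Q')(51), -6766), Pow(Add(9303, 3111), -1)))) = Add(32654, Mul(-1, Mul(Add(Add(12, 51), -6766), Pow(Add(9303, 3111), -1)))) = Add(32654, Mul(-1, Mul(Add(63, -6766), Pow(12414, -1)))) = Add(32654, Mul(-1, Mul(-6703, Rational(1, 12414)))) = Add(32654, Mul(-1, Rational(-6703, 12414))) = Add(32654, Rational(6703, 12414)) = Rational(405373459, 12414)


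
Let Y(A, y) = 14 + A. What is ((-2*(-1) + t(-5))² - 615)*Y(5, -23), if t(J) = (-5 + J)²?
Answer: 185991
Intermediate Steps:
((-2*(-1) + t(-5))² - 615)*Y(5, -23) = ((-2*(-1) + (-5 - 5)²)² - 615)*(14 + 5) = ((2 + (-10)²)² - 615)*19 = ((2 + 100)² - 615)*19 = (102² - 615)*19 = (10404 - 615)*19 = 9789*19 = 185991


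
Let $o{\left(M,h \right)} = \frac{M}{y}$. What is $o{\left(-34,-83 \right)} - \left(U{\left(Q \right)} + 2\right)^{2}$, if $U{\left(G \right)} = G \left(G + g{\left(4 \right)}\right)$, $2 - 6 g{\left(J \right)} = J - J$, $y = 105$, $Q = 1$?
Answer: $- \frac{3602}{315} \approx -11.435$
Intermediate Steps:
$g{\left(J \right)} = \frac{1}{3}$ ($g{\left(J \right)} = \frac{1}{3} - \frac{J - J}{6} = \frac{1}{3} - 0 = \frac{1}{3} + 0 = \frac{1}{3}$)
$U{\left(G \right)} = G \left(\frac{1}{3} + G\right)$ ($U{\left(G \right)} = G \left(G + \frac{1}{3}\right) = G \left(\frac{1}{3} + G\right)$)
$o{\left(M,h \right)} = \frac{M}{105}$
$o{\left(-34,-83 \right)} - \left(U{\left(Q \right)} + 2\right)^{2} = \frac{1}{105} \left(-34\right) - \left(1 \left(\frac{1}{3} + 1\right) + 2\right)^{2} = - \frac{34}{105} - \left(1 \cdot \frac{4}{3} + 2\right)^{2} = - \frac{34}{105} - \left(\frac{4}{3} + 2\right)^{2} = - \frac{34}{105} - \left(\frac{10}{3}\right)^{2} = - \frac{34}{105} - \frac{100}{9} = - \frac{3602}{315}$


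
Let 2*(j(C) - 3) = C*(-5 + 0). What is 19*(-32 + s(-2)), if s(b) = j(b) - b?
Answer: -418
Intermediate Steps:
j(C) = 3 - 5*C/2 (j(C) = 3 + (C*(-5 + 0))/2 = 3 + (C*(-5))/2 = 3 + (-5*C)/2 = 3 - 5*C/2)
s(b) = 3 - 7*b/2 (s(b) = (3 - 5*b/2) - b = 3 - 7*b/2)
19*(-32 + s(-2)) = 19*(-32 + (3 - 7/2*(-2))) = 19*(-32 + (3 + 7)) = 19*(-32 + 10) = 19*(-22) = -418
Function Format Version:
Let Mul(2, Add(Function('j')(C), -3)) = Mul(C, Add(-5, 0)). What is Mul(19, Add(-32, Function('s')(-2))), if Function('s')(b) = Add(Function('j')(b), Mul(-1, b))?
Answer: -418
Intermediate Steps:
Function('j')(C) = Add(3, Mul(Rational(-5, 2), C)) (Function('j')(C) = Add(3, Mul(Rational(1, 2), Mul(C, Add(-5, 0)))) = Add(3, Mul(Rational(1, 2), Mul(C, -5))) = Add(3, Mul(Rational(1, 2), Mul(-5, C))) = Add(3, Mul(Rational(-5, 2), C)))
Function('s')(b) = Add(3, Mul(Rational(-7, 2), b)) (Function('s')(b) = Add(Add(3, Mul(Rational(-5, 2), b)), Mul(-1, b)) = Add(3, Mul(Rational(-7, 2), b)))
Mul(19, Add(-32, Function('s')(-2))) = Mul(19, Add(-32, Add(3, Mul(Rational(-7, 2), -2)))) = Mul(19, Add(-32, Add(3, 7))) = Mul(19, Add(-32, 10)) = Mul(19, -22) = -418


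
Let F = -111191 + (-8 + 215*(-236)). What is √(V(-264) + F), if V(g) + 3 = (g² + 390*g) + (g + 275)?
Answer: 13*I*√1155 ≈ 441.81*I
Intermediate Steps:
V(g) = 272 + g² + 391*g (V(g) = -3 + ((g² + 390*g) + (g + 275)) = -3 + ((g² + 390*g) + (275 + g)) = -3 + (275 + g² + 391*g) = 272 + g² + 391*g)
F = -161939 (F = -111191 + (-8 - 50740) = -111191 - 50748 = -161939)
√(V(-264) + F) = √((272 + (-264)² + 391*(-264)) - 161939) = √((272 + 69696 - 103224) - 161939) = √(-33256 - 161939) = √(-195195) = 13*I*√1155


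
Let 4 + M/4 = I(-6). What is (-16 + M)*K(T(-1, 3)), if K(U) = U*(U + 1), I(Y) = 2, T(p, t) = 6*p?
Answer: -720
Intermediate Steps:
M = -8 (M = -16 + 4*2 = -16 + 8 = -8)
K(U) = U*(1 + U)
(-16 + M)*K(T(-1, 3)) = (-16 - 8)*((6*(-1))*(1 + 6*(-1))) = -(-144)*(1 - 6) = -(-144)*(-5) = -24*30 = -720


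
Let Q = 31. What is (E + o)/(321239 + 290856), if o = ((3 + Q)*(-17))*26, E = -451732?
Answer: -93352/122419 ≈ -0.76256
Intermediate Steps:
o = -15028 (o = ((3 + 31)*(-17))*26 = (34*(-17))*26 = -578*26 = -15028)
(E + o)/(321239 + 290856) = (-451732 - 15028)/(321239 + 290856) = -466760/612095 = -466760*1/612095 = -93352/122419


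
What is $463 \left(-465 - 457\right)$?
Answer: $-426886$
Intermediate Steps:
$463 \left(-465 - 457\right) = 463 \left(-922\right) = -426886$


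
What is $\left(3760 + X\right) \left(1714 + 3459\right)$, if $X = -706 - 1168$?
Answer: $9756278$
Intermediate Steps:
$X = -1874$
$\left(3760 + X\right) \left(1714 + 3459\right) = \left(3760 - 1874\right) \left(1714 + 3459\right) = 1886 \cdot 5173 = 9756278$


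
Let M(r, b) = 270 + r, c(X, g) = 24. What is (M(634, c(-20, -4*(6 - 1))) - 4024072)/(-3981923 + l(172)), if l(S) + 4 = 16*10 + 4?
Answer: 4023168/3981763 ≈ 1.0104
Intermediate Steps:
l(S) = 160 (l(S) = -4 + (16*10 + 4) = -4 + (160 + 4) = -4 + 164 = 160)
(M(634, c(-20, -4*(6 - 1))) - 4024072)/(-3981923 + l(172)) = ((270 + 634) - 4024072)/(-3981923 + 160) = (904 - 4024072)/(-3981763) = -4023168*(-1/3981763) = 4023168/3981763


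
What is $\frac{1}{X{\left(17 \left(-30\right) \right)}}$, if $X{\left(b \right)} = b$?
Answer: $- \frac{1}{510} \approx -0.0019608$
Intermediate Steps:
$\frac{1}{X{\left(17 \left(-30\right) \right)}} = \frac{1}{17 \left(-30\right)} = \frac{1}{-510} = - \frac{1}{510}$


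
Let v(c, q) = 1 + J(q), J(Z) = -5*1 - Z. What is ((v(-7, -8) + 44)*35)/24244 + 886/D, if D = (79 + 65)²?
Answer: 7039583/62840448 ≈ 0.11202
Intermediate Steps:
J(Z) = -5 - Z
v(c, q) = -4 - q (v(c, q) = 1 + (-5 - q) = -4 - q)
D = 20736 (D = 144² = 20736)
((v(-7, -8) + 44)*35)/24244 + 886/D = (((-4 - 1*(-8)) + 44)*35)/24244 + 886/20736 = (((-4 + 8) + 44)*35)*(1/24244) + 886*(1/20736) = ((4 + 44)*35)*(1/24244) + 443/10368 = (48*35)*(1/24244) + 443/10368 = 1680*(1/24244) + 443/10368 = 420/6061 + 443/10368 = 7039583/62840448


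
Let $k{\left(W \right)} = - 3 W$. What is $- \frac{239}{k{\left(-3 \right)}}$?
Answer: $- \frac{239}{9} \approx -26.556$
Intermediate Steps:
$- \frac{239}{k{\left(-3 \right)}} = - \frac{239}{\left(-3\right) \left(-3\right)} = - \frac{239}{9}$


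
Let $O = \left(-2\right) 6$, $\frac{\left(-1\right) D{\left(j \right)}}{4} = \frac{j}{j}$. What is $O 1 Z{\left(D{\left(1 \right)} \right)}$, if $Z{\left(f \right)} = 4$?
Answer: $-48$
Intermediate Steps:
$D{\left(j \right)} = -4$ ($D{\left(j \right)} = - 4 \frac{j}{j} = \left(-4\right) 1 = -4$)
$O = -12$
$O 1 Z{\left(D{\left(1 \right)} \right)} = \left(-12\right) 1 \cdot 4 = \left(-12\right) 4 = -48$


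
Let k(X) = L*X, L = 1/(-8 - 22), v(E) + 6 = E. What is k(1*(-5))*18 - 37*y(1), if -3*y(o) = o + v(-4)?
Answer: -108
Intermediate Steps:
v(E) = -6 + E
y(o) = 10/3 - o/3 (y(o) = -(o + (-6 - 4))/3 = -(o - 10)/3 = -(-10 + o)/3 = 10/3 - o/3)
L = -1/30 (L = 1/(-30) = -1/30 ≈ -0.033333)
k(X) = -X/30
k(1*(-5))*18 - 37*y(1) = -(-5)/30*18 - 37*(10/3 - ⅓*1) = -1/30*(-5)*18 - 37*(10/3 - ⅓) = (⅙)*18 - 37*3 = 3 - 111 = -108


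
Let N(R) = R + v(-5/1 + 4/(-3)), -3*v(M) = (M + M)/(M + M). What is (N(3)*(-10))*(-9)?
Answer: 240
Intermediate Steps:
v(M) = -⅓ (v(M) = -(M + M)/(3*(M + M)) = -2*M/(3*(2*M)) = -2*M*1/(2*M)/3 = -⅓*1 = -⅓)
N(R) = -⅓ + R (N(R) = R - ⅓ = -⅓ + R)
(N(3)*(-10))*(-9) = ((-⅓ + 3)*(-10))*(-9) = ((8/3)*(-10))*(-9) = -80/3*(-9) = 240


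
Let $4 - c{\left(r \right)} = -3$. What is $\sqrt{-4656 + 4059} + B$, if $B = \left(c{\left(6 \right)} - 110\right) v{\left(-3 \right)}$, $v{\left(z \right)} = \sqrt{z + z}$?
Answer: $i \left(\sqrt{597} - 103 \sqrt{6}\right) \approx - 227.86 i$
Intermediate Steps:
$v{\left(z \right)} = \sqrt{2} \sqrt{z}$ ($v{\left(z \right)} = \sqrt{2 z} = \sqrt{2} \sqrt{z}$)
$c{\left(r \right)} = 7$ ($c{\left(r \right)} = 4 - -3 = 4 + 3 = 7$)
$B = - 103 i \sqrt{6}$ ($B = \left(7 - 110\right) \sqrt{2} \sqrt{-3} = \left(7 - 110\right) \sqrt{2} i \sqrt{3} = - 103 i \sqrt{6} \approx - 252.3 i$)
$\sqrt{-4656 + 4059} + B = \sqrt{-4656 + 4059} - 103 i \sqrt{6} = \sqrt{-597} - 103 i \sqrt{6} = i \sqrt{597} - 103 i \sqrt{6}$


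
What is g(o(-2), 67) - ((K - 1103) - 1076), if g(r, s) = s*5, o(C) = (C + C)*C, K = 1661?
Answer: 853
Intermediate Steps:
o(C) = 2*C² (o(C) = (2*C)*C = 2*C²)
g(r, s) = 5*s
g(o(-2), 67) - ((K - 1103) - 1076) = 5*67 - ((1661 - 1103) - 1076) = 335 - (558 - 1076) = 335 - 1*(-518) = 335 + 518 = 853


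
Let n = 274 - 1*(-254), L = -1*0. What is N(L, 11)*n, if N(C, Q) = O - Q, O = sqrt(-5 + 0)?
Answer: -5808 + 528*I*sqrt(5) ≈ -5808.0 + 1180.6*I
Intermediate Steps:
L = 0
O = I*sqrt(5) (O = sqrt(-5) = I*sqrt(5) ≈ 2.2361*I)
n = 528 (n = 274 + 254 = 528)
N(C, Q) = -Q + I*sqrt(5) (N(C, Q) = I*sqrt(5) - Q = -Q + I*sqrt(5))
N(L, 11)*n = (-1*11 + I*sqrt(5))*528 = (-11 + I*sqrt(5))*528 = -5808 + 528*I*sqrt(5)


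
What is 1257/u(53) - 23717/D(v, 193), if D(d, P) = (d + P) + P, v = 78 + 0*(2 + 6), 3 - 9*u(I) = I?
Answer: -3217541/11600 ≈ -277.37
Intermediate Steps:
u(I) = ⅓ - I/9
v = 78 (v = 78 + 0*8 = 78 + 0 = 78)
D(d, P) = d + 2*P (D(d, P) = (P + d) + P = d + 2*P)
1257/u(53) - 23717/D(v, 193) = 1257/(⅓ - ⅑*53) - 23717/(78 + 2*193) = 1257/(⅓ - 53/9) - 23717/(78 + 386) = 1257/(-50/9) - 23717/464 = 1257*(-9/50) - 23717*1/464 = -11313/50 - 23717/464 = -3217541/11600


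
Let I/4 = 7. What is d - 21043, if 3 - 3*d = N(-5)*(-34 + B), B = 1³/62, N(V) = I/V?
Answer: -9814028/465 ≈ -21105.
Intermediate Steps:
I = 28 (I = 4*7 = 28)
N(V) = 28/V
B = 1/62 (B = 1*(1/62) = 1/62 ≈ 0.016129)
d = -29033/465 (d = 1 - 28/(-5)*(-34 + 1/62)/3 = 1 - 28*(-⅕)*(-2107)/(3*62) = 1 - (-28)*(-2107)/(15*62) = 1 - ⅓*29498/155 = 1 - 29498/465 = -29033/465 ≈ -62.437)
d - 21043 = -29033/465 - 21043 = -9814028/465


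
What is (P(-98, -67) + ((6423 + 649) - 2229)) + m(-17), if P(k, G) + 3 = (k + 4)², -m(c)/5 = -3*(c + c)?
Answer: 13166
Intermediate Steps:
m(c) = 30*c (m(c) = -(-15)*(c + c) = -(-15)*2*c = -(-30)*c = 30*c)
P(k, G) = -3 + (4 + k)² (P(k, G) = -3 + (k + 4)² = -3 + (4 + k)²)
(P(-98, -67) + ((6423 + 649) - 2229)) + m(-17) = ((-3 + (4 - 98)²) + ((6423 + 649) - 2229)) + 30*(-17) = ((-3 + (-94)²) + (7072 - 2229)) - 510 = ((-3 + 8836) + 4843) - 510 = (8833 + 4843) - 510 = 13676 - 510 = 13166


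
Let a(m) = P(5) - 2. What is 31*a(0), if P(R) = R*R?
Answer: 713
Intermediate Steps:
P(R) = R**2
a(m) = 23 (a(m) = 5**2 - 2 = 25 - 2 = 23)
31*a(0) = 31*23 = 713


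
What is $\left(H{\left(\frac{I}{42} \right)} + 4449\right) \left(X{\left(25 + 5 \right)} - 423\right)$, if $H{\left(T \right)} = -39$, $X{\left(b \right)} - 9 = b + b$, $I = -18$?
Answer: $-1561140$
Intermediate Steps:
$X{\left(b \right)} = 9 + 2 b$ ($X{\left(b \right)} = 9 + \left(b + b\right) = 9 + 2 b$)
$\left(H{\left(\frac{I}{42} \right)} + 4449\right) \left(X{\left(25 + 5 \right)} - 423\right) = \left(-39 + 4449\right) \left(\left(9 + 2 \left(25 + 5\right)\right) - 423\right) = 4410 \left(\left(9 + 2 \cdot 30\right) - 423\right) = 4410 \left(\left(9 + 60\right) - 423\right) = 4410 \left(69 - 423\right) = 4410 \left(-354\right) = -1561140$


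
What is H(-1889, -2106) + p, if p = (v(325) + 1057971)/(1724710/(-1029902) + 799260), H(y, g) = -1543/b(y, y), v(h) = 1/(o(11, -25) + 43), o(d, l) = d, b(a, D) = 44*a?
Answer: 13050075352551973/9722498120570268 ≈ 1.3423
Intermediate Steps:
v(h) = 1/54 (v(h) = 1/(11 + 43) = 1/54)
H(y, g) = -1543/(44*y) (H(y, g) = -1543*1/(44*y) = -1543/(44*y))
p = 309677627723/233950096746 (p = (1/54 + 1057971)/(1724710/(-1029902) + 799260) = 57130435/(54*(1724710*(-1/1029902) + 799260)) = 57130435/(54*(-862355/514951 + 799260)) = 57130435/(54*(411578873905/514951)) = (57130435/54)*(514951/411578873905) = 309677627723/233950096746 ≈ 1.3237)
H(-1889, -2106) + p = -1543/44/(-1889) + 309677627723/233950096746 = -1543/44*(-1/1889) + 309677627723/233950096746 = 1543/83116 + 309677627723/233950096746 = 13050075352551973/9722498120570268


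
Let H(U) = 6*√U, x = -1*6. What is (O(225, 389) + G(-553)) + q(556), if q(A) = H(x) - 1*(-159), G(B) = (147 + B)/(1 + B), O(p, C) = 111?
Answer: 74723/276 + 6*I*√6 ≈ 270.74 + 14.697*I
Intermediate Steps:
x = -6
G(B) = (147 + B)/(1 + B)
q(A) = 159 + 6*I*√6 (q(A) = 6*√(-6) - 1*(-159) = 6*(I*√6) + 159 = 6*I*√6 + 159 = 159 + 6*I*√6)
(O(225, 389) + G(-553)) + q(556) = (111 + (147 - 553)/(1 - 553)) + (159 + 6*I*√6) = (111 - 406/(-552)) + (159 + 6*I*√6) = (111 - 1/552*(-406)) + (159 + 6*I*√6) = (111 + 203/276) + (159 + 6*I*√6) = 30839/276 + (159 + 6*I*√6) = 74723/276 + 6*I*√6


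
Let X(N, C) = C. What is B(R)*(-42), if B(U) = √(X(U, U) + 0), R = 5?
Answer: -42*√5 ≈ -93.915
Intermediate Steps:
B(U) = √U (B(U) = √(U + 0) = √U)
B(R)*(-42) = √5*(-42) = -42*√5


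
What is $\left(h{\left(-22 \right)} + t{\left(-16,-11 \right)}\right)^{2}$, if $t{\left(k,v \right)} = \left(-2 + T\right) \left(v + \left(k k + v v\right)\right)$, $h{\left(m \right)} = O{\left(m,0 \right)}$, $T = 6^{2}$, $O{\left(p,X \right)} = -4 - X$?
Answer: $154753600$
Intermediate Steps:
$T = 36$
$h{\left(m \right)} = -4$ ($h{\left(m \right)} = -4 - 0 = -4 + 0 = -4$)
$t{\left(k,v \right)} = 34 v + 34 k^{2} + 34 v^{2}$ ($t{\left(k,v \right)} = \left(-2 + 36\right) \left(v + \left(k k + v v\right)\right) = 34 \left(v + \left(k^{2} + v^{2}\right)\right) = 34 \left(v + k^{2} + v^{2}\right) = 34 v + 34 k^{2} + 34 v^{2}$)
$\left(h{\left(-22 \right)} + t{\left(-16,-11 \right)}\right)^{2} = \left(-4 + \left(34 \left(-11\right) + 34 \left(-16\right)^{2} + 34 \left(-11\right)^{2}\right)\right)^{2} = \left(-4 + \left(-374 + 34 \cdot 256 + 34 \cdot 121\right)\right)^{2} = \left(-4 + \left(-374 + 8704 + 4114\right)\right)^{2} = \left(-4 + 12444\right)^{2} = 12440^{2} = 154753600$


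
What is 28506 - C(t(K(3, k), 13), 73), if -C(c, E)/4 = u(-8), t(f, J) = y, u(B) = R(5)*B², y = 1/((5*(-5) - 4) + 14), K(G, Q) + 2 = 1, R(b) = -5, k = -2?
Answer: 27226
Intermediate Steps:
K(G, Q) = -1 (K(G, Q) = -2 + 1 = -1)
y = -1/15 (y = 1/((-25 - 4) + 14) = 1/(-29 + 14) = 1/(-15) = -1/15 ≈ -0.066667)
u(B) = -5*B²
t(f, J) = -1/15
C(c, E) = 1280 (C(c, E) = -(-20)*(-8)² = -(-20)*64 = -4*(-320) = 1280)
28506 - C(t(K(3, k), 13), 73) = 28506 - 1*1280 = 28506 - 1280 = 27226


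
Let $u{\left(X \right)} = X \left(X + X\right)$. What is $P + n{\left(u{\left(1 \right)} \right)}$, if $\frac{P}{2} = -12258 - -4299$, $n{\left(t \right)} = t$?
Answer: $-15916$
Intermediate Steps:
$u{\left(X \right)} = 2 X^{2}$ ($u{\left(X \right)} = X 2 X = 2 X^{2}$)
$P = -15918$ ($P = 2 \left(-12258 - -4299\right) = 2 \left(-12258 + 4299\right) = 2 \left(-7959\right) = -15918$)
$P + n{\left(u{\left(1 \right)} \right)} = -15918 + 2 \cdot 1^{2} = -15918 + 2 \cdot 1 = -15918 + 2 = -15916$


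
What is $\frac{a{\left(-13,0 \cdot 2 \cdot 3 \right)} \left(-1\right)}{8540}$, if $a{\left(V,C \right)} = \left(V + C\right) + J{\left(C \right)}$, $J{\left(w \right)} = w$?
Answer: $\frac{13}{8540} \approx 0.0015222$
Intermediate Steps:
$a{\left(V,C \right)} = V + 2 C$ ($a{\left(V,C \right)} = \left(V + C\right) + C = \left(C + V\right) + C = V + 2 C$)
$\frac{a{\left(-13,0 \cdot 2 \cdot 3 \right)} \left(-1\right)}{8540} = \frac{\left(-13 + 2 \cdot 0 \cdot 2 \cdot 3\right) \left(-1\right)}{8540} = \left(-13 + 2 \cdot 0 \cdot 3\right) \left(-1\right) \frac{1}{8540} = \left(-13 + 2 \cdot 0\right) \left(-1\right) \frac{1}{8540} = \left(-13 + 0\right) \left(-1\right) \frac{1}{8540} = \left(-13\right) \left(-1\right) \frac{1}{8540} = 13 \cdot \frac{1}{8540} = \frac{13}{8540}$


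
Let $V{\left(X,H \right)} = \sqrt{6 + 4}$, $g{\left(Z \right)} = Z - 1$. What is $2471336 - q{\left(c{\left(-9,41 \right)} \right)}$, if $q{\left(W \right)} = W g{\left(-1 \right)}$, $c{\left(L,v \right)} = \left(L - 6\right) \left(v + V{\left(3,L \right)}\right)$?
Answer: $2470106 - 30 \sqrt{10} \approx 2.47 \cdot 10^{6}$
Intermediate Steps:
$g{\left(Z \right)} = -1 + Z$ ($g{\left(Z \right)} = Z - 1 = -1 + Z$)
$V{\left(X,H \right)} = \sqrt{10}$
$c{\left(L,v \right)} = \left(-6 + L\right) \left(v + \sqrt{10}\right)$ ($c{\left(L,v \right)} = \left(L - 6\right) \left(v + \sqrt{10}\right) = \left(-6 + L\right) \left(v + \sqrt{10}\right)$)
$q{\left(W \right)} = - 2 W$ ($q{\left(W \right)} = W \left(-1 - 1\right) = W \left(-2\right) = - 2 W$)
$2471336 - q{\left(c{\left(-9,41 \right)} \right)} = 2471336 - - 2 \left(\left(-6\right) 41 - 6 \sqrt{10} - 369 - 9 \sqrt{10}\right) = 2471336 - - 2 \left(-246 - 6 \sqrt{10} - 369 - 9 \sqrt{10}\right) = 2471336 - - 2 \left(-615 - 15 \sqrt{10}\right) = 2471336 - \left(1230 + 30 \sqrt{10}\right) = 2470106 - 30 \sqrt{10}$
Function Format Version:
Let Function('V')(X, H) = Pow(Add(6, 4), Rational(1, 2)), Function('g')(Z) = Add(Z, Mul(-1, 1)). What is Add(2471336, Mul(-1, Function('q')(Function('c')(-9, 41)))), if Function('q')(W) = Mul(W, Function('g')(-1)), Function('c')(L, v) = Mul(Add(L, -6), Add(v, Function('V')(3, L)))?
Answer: Add(2470106, Mul(-30, Pow(10, Rational(1, 2)))) ≈ 2.4700e+6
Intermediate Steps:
Function('g')(Z) = Add(-1, Z) (Function('g')(Z) = Add(Z, -1) = Add(-1, Z))
Function('V')(X, H) = Pow(10, Rational(1, 2))
Function('c')(L, v) = Mul(Add(-6, L), Add(v, Pow(10, Rational(1, 2)))) (Function('c')(L, v) = Mul(Add(L, -6), Add(v, Pow(10, Rational(1, 2)))) = Mul(Add(-6, L), Add(v, Pow(10, Rational(1, 2)))))
Function('q')(W) = Mul(-2, W) (Function('q')(W) = Mul(W, Add(-1, -1)) = Mul(W, -2) = Mul(-2, W))
Add(2471336, Mul(-1, Function('q')(Function('c')(-9, 41)))) = Add(2471336, Mul(-1, Mul(-2, Add(Mul(-6, 41), Mul(-6, Pow(10, Rational(1, 2))), Mul(-9, 41), Mul(-9, Pow(10, Rational(1, 2))))))) = Add(2471336, Mul(-1, Mul(-2, Add(-246, Mul(-6, Pow(10, Rational(1, 2))), -369, Mul(-9, Pow(10, Rational(1, 2))))))) = Add(2471336, Mul(-1, Mul(-2, Add(-615, Mul(-15, Pow(10, Rational(1, 2))))))) = Add(2471336, Mul(-1, Add(1230, Mul(30, Pow(10, Rational(1, 2)))))) = Add(2471336, Add(-1230, Mul(-30, Pow(10, Rational(1, 2))))) = Add(2470106, Mul(-30, Pow(10, Rational(1, 2))))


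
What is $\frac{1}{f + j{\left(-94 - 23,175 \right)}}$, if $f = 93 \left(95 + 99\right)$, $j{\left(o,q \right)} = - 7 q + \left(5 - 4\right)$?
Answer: $\frac{1}{16818} \approx 5.946 \cdot 10^{-5}$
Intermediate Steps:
$j{\left(o,q \right)} = 1 - 7 q$ ($j{\left(o,q \right)} = - 7 q + \left(5 - 4\right) = - 7 q + 1 = 1 - 7 q$)
$f = 18042$ ($f = 93 \cdot 194 = 18042$)
$\frac{1}{f + j{\left(-94 - 23,175 \right)}} = \frac{1}{18042 + \left(1 - 1225\right)} = \frac{1}{18042 - 1224} = \frac{1}{16818}$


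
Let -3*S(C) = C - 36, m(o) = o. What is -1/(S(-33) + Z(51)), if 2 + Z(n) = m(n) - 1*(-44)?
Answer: -1/116 ≈ -0.0086207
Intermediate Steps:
S(C) = 12 - C/3 (S(C) = -(C - 36)/3 = -(-36 + C)/3 = 12 - C/3)
Z(n) = 42 + n (Z(n) = -2 + (n - 1*(-44)) = -2 + (n + 44) = -2 + (44 + n) = 42 + n)
-1/(S(-33) + Z(51)) = -1/((12 - ⅓*(-33)) + (42 + 51)) = -1/((12 + 11) + 93) = -1/(23 + 93) = -1/116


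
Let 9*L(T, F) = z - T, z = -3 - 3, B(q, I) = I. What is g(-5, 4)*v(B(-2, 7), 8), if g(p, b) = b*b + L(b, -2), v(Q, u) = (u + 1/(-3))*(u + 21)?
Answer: 89378/27 ≈ 3310.3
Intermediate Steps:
v(Q, u) = (21 + u)*(-⅓ + u) (v(Q, u) = (u - ⅓)*(21 + u) = (-⅓ + u)*(21 + u) = (21 + u)*(-⅓ + u))
z = -6
L(T, F) = -⅔ - T/9 (L(T, F) = (-6 - T)/9 = -⅔ - T/9)
g(p, b) = -⅔ + b² - b/9 (g(p, b) = b*b + (-⅔ - b/9) = b² + (-⅔ - b/9) = -⅔ + b² - b/9)
g(-5, 4)*v(B(-2, 7), 8) = (-⅔ + 4² - ⅑*4)*(-7 + 8² + (62/3)*8) = (-⅔ + 16 - 4/9)*(-7 + 64 + 496/3) = (134/9)*(667/3) = 89378/27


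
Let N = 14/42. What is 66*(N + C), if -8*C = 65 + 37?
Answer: -1639/2 ≈ -819.50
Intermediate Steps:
N = ⅓ (N = 14*(1/42) = ⅓ ≈ 0.33333)
C = -51/4 (C = -(65 + 37)/8 = -⅛*102 = -51/4 ≈ -12.750)
66*(N + C) = 66*(⅓ - 51/4) = 66*(-149/12) = -1639/2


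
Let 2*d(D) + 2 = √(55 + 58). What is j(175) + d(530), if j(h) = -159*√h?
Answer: -1 + √113/2 - 795*√7 ≈ -2099.1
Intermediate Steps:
d(D) = -1 + √113/2 (d(D) = -1 + √(55 + 58)/2 = -1 + √113/2)
j(175) + d(530) = -795*√7 + (-1 + √113/2) = -1 + √113/2 - 795*√7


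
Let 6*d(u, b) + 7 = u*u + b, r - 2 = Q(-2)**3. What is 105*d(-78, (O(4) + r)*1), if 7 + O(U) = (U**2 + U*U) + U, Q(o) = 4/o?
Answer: 106750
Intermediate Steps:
O(U) = -7 + U + 2*U**2 (O(U) = -7 + ((U**2 + U*U) + U) = -7 + ((U**2 + U**2) + U) = -7 + (2*U**2 + U) = -7 + (U + 2*U**2) = -7 + U + 2*U**2)
r = -6 (r = 2 + (4/(-2))**3 = 2 + (4*(-1/2))**3 = 2 + (-2)**3 = 2 - 8 = -6)
d(u, b) = -7/6 + b/6 + u**2/6 (d(u, b) = -7/6 + (u*u + b)/6 = -7/6 + (u**2 + b)/6 = -7/6 + (b + u**2)/6 = -7/6 + (b/6 + u**2/6) = -7/6 + b/6 + u**2/6)
105*d(-78, (O(4) + r)*1) = 105*(-7/6 + (((-7 + 4 + 2*4**2) - 6)*1)/6 + (1/6)*(-78)**2) = 105*(-7/6 + (((-7 + 4 + 2*16) - 6)*1)/6 + (1/6)*6084) = 105*(-7/6 + (((-7 + 4 + 32) - 6)*1)/6 + 1014) = 105*(-7/6 + ((29 - 6)*1)/6 + 1014) = 105*(-7/6 + (23*1)/6 + 1014) = 105*(-7/6 + (1/6)*23 + 1014) = 105*(-7/6 + 23/6 + 1014) = 105*(3050/3) = 106750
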